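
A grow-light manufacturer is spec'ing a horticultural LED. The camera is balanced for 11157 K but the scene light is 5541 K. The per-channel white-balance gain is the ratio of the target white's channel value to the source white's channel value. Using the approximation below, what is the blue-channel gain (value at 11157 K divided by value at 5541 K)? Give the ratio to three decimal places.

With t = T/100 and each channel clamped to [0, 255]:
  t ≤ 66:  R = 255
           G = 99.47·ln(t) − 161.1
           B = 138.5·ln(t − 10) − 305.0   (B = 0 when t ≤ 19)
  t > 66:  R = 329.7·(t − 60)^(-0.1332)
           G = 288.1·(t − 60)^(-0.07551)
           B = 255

1.141

At 5541 K (t = 55.41):
  B = 138.5·ln(55.41 − 10) − 305.0 = 138.5·ln 45.41 − 305.0 = 138.5·3.8157 − 305.0 = 223.479.
At 11157 K (t = 111.57):
  B = 255 by definition for t > 66.
Gain = 255.000 / 223.479 = 1.1410 → 1.141.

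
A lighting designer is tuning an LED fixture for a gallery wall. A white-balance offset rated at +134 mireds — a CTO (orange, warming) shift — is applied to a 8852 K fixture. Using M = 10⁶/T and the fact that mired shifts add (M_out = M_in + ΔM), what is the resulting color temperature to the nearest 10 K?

4050 K

M_in = 10⁶/8852 = 112.97 mireds.
M_out = 112.97 + (+134) = 246.97 mireds.
T_out = 10⁶/246.97 = 4049.1 K → 4050 K.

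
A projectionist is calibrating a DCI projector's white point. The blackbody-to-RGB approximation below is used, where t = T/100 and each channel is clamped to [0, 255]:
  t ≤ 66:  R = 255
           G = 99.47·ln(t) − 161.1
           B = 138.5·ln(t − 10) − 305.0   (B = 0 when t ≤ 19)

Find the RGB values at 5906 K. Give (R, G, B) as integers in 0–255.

t = 5906/100 = 59.06; the t ≤ 66 branch applies.
R = 255 by definition for t ≤ 66.
G = 99.47·ln 59.06 − 161.1 = 99.47·4.0786 − 161.1 = 244.594.
B = 138.5·ln(59.06 − 10) − 305.0 = 138.5·ln 49.06 − 305.0 = 138.5·3.8930 − 305.0 = 234.187.
Rounded: (255, 245, 234).

(255, 245, 234)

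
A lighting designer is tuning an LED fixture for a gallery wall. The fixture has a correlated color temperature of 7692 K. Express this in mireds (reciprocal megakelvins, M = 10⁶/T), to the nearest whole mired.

M = 10⁶ / 7692 = 130.005 → 130 mireds.

130 mireds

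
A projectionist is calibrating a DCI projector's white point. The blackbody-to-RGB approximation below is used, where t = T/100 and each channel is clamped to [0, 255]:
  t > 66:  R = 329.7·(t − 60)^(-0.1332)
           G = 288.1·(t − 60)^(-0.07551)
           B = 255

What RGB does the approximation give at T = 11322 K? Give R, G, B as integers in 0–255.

t = 11322/100 = 113.22; the t > 66 branch applies.
R = 329.7·(113.22 − 60)^(-0.1332) = 329.7·53.22^(-0.1332) = 329.7·0.58896 = 194.181.
G = 288.1·(113.22 − 60)^(-0.07551) = 288.1·53.22^(-0.07551) = 288.1·0.74074 = 213.406.
B = 255 by definition for t > 66.
Rounded: (194, 213, 255).

R=194, G=213, B=255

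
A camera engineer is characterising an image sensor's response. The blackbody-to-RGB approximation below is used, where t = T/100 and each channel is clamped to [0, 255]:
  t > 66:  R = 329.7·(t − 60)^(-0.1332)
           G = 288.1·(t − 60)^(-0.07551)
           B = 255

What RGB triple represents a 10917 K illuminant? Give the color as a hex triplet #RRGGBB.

t = 10917/100 = 109.17; the t > 66 branch applies.
R = 329.7·(109.17 − 60)^(-0.1332) = 329.7·49.17^(-0.1332) = 329.7·0.59520 = 196.239.
G = 288.1·(109.17 − 60)^(-0.07551) = 288.1·49.17^(-0.07551) = 288.1·0.74518 = 214.686.
B = 255 by definition for t > 66.
Rounded: (196, 215, 255).
In hex: #C4D7FF.

#C4D7FF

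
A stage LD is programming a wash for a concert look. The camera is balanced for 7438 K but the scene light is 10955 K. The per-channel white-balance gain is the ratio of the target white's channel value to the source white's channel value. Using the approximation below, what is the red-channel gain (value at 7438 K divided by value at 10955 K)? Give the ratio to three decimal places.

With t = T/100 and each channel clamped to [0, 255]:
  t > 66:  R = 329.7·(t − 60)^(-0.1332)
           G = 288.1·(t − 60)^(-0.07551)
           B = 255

1.179

At 10955 K (t = 109.55):
  R = 329.7·(109.55 − 60)^(-0.1332) = 329.7·49.55^(-0.1332) = 329.7·0.59459 = 196.037.
At 7438 K (t = 74.38):
  R = 329.7·(74.38 − 60)^(-0.1332) = 329.7·14.38^(-0.1332) = 329.7·0.70111 = 231.156.
Gain = 231.156 / 196.037 = 1.1791 → 1.179.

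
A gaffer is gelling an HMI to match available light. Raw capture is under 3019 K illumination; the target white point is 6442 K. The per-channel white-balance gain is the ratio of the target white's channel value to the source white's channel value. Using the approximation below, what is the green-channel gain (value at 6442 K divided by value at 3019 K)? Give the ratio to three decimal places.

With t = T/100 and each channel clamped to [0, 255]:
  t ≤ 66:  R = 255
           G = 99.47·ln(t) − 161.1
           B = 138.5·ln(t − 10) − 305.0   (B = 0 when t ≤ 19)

At 3019 K (t = 30.19):
  G = 99.47·ln 30.19 − 161.1 = 99.47·3.4075 − 161.1 = 177.845.
At 6442 K (t = 64.42):
  G = 99.47·ln 64.42 − 161.1 = 99.47·4.1654 − 161.1 = 253.235.
Gain = 253.235 / 177.845 = 1.4239 → 1.424.

1.424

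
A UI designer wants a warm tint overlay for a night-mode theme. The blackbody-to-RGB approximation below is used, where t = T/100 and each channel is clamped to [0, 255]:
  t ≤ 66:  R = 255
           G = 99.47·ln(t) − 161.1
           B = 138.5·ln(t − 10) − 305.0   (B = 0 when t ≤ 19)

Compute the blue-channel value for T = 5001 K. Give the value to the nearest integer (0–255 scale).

206

t = 5001/100 = 50.01; the t ≤ 66 branch applies.
B = 138.5·ln(50.01 − 10) − 305.0 = 138.5·ln 40.01 − 305.0 = 138.5·3.6891 − 305.0 = 205.944.
Rounded: 206.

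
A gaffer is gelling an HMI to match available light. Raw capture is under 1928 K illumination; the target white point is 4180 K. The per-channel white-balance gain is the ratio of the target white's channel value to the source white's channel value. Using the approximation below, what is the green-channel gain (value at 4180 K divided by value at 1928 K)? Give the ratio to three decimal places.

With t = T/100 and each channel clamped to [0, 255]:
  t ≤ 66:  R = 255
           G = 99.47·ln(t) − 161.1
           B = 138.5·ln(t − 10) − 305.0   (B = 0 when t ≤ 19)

1.578

At 1928 K (t = 19.28):
  G = 99.47·ln 19.28 − 161.1 = 99.47·2.9591 − 161.1 = 133.239.
At 4180 K (t = 41.8):
  G = 99.47·ln 41.8 − 161.1 = 99.47·3.7329 − 161.1 = 210.211.
Gain = 210.211 / 133.239 = 1.5777 → 1.578.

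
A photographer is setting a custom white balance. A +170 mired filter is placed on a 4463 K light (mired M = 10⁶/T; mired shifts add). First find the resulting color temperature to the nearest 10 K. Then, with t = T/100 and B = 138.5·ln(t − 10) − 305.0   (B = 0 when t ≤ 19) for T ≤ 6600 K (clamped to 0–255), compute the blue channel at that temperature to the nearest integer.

74

M_in = 10⁶/4463 = 224.06; M_out = 224.06 + (+170) = 394.06.
T_out = 10⁶/394.06 = 2537.7 K → 2540 K; t = 25.4.
B = 138.5·ln(25.4 − 10) − 305.0 = 138.5·ln 15.4 − 305.0 = 138.5·2.7344 − 305.0 = 73.710.
Rounded: 74.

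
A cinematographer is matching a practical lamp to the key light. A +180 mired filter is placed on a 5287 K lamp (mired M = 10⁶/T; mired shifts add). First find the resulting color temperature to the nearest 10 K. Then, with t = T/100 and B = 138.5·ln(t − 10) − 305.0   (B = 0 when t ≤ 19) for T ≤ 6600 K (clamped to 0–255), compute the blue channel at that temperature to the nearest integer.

88

M_in = 10⁶/5287 = 189.14; M_out = 189.14 + (+180) = 369.14.
T_out = 10⁶/369.14 = 2709.0 K → 2710 K; t = 27.1.
B = 138.5·ln(27.1 − 10) − 305.0 = 138.5·ln 17.1 − 305.0 = 138.5·2.8391 − 305.0 = 88.212.
Rounded: 88.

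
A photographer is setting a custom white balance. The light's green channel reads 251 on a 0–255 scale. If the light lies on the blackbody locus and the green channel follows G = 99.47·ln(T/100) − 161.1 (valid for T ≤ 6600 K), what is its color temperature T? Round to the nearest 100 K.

6300 K

ln t = (251 + 161.1) / 99.47 = 4.1430.
t = e^4.1430 = 62.989.
T = 100·t = 6299 K → 6300 K to the nearest 100 K.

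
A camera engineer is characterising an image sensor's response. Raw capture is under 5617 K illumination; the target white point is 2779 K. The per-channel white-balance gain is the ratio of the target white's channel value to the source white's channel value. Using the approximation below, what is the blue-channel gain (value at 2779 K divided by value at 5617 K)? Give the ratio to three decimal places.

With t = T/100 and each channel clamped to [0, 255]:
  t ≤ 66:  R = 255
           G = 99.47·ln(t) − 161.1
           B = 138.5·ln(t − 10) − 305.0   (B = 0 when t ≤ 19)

0.415

At 5617 K (t = 56.17):
  B = 138.5·ln(56.17 − 10) − 305.0 = 138.5·ln 46.17 − 305.0 = 138.5·3.8323 − 305.0 = 225.778.
At 2779 K (t = 27.79):
  B = 138.5·ln(27.79 − 10) − 305.0 = 138.5·ln 17.79 − 305.0 = 138.5·2.8786 − 305.0 = 93.691.
Gain = 93.691 / 225.778 = 0.4150 → 0.415.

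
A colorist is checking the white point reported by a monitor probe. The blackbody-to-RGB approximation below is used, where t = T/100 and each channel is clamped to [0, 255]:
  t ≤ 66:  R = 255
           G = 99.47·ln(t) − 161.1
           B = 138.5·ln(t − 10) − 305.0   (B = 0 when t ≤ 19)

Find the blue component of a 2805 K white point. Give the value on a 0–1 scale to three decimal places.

t = 2805/100 = 28.05; the t ≤ 66 branch applies.
B = 138.5·ln(28.05 − 10) − 305.0 = 138.5·ln 18.05 − 305.0 = 138.5·2.8931 − 305.0 = 95.701.
On a 0–1 scale: 95.701/255 = 0.3753 → 0.375.

0.375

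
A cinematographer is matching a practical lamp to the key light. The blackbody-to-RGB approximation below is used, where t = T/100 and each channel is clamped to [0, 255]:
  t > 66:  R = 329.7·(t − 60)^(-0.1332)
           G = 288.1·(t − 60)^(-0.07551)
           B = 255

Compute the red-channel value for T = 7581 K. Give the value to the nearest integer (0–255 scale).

228

t = 7581/100 = 75.81; the t > 66 branch applies.
R = 329.7·(75.81 − 60)^(-0.1332) = 329.7·15.81^(-0.1332) = 329.7·0.69231 = 228.255.
Rounded: 228.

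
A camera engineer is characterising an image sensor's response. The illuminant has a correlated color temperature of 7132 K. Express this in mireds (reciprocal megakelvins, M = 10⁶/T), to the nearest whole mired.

M = 10⁶ / 7132 = 140.213 → 140 mireds.

140 mireds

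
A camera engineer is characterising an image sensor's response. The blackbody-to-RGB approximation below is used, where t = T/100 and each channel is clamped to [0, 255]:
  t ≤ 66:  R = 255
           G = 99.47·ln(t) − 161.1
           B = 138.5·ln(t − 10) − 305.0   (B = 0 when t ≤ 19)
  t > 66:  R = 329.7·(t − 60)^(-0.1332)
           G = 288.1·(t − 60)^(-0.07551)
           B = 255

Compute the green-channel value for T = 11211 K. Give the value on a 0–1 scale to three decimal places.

0.838

t = 11211/100 = 112.11; the t > 66 branch applies.
G = 288.1·(112.11 − 60)^(-0.07551) = 288.1·52.11^(-0.07551) = 288.1·0.74192 = 213.746.
On a 0–1 scale: 213.746/255 = 0.8382 → 0.838.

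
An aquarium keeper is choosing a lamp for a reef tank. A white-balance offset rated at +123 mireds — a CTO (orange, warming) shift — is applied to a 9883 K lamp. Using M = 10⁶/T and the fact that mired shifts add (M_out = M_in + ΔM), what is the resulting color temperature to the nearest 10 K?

M_in = 10⁶/9883 = 101.18 mireds.
M_out = 101.18 + (+123) = 224.18 mireds.
T_out = 10⁶/224.18 = 4460.6 K → 4460 K.

4460 K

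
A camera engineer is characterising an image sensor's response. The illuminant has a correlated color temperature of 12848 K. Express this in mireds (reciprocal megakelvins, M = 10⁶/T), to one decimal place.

77.8 mireds

M = 10⁶ / 12848 = 77.833 → 77.8 mireds.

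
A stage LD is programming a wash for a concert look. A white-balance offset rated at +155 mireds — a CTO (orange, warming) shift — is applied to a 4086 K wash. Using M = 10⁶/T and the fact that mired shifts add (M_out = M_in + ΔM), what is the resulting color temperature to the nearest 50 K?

2500 K

M_in = 10⁶/4086 = 244.74 mireds.
M_out = 244.74 + (+155) = 399.74 mireds.
T_out = 10⁶/399.74 = 2501.6 K → 2500 K.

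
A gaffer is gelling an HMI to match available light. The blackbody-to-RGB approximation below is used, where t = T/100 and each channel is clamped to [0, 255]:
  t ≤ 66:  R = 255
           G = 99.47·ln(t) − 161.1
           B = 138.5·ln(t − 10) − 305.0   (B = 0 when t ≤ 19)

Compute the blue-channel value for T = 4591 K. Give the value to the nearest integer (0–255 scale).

t = 4591/100 = 45.91; the t ≤ 66 branch applies.
B = 138.5·ln(45.91 − 10) − 305.0 = 138.5·ln 35.91 − 305.0 = 138.5·3.5810 − 305.0 = 190.971.
Rounded: 191.

191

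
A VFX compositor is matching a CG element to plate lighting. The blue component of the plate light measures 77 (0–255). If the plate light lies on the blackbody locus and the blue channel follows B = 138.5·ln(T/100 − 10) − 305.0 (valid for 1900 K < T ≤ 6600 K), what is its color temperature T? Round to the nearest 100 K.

2600 K

ln(t − 10) = (77 + 305.0) / 138.5 = 2.7581.
t − 10 = e^2.7581 = 15.770, so t = 25.770.
T = 100·t = 2577 K → 2600 K to the nearest 100 K.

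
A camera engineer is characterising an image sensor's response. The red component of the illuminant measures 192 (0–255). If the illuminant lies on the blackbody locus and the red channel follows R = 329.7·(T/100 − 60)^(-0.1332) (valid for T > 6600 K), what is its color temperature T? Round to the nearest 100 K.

(t − 60)^(-0.1332) = 192/329.7 = 0.58235.
t − 60 = 0.58235^(1/-0.1332) = 0.58235^(-7.508) = 57.929, so t = 117.929.
T = 100·t = 11793 K → 11800 K to the nearest 100 K.

11800 K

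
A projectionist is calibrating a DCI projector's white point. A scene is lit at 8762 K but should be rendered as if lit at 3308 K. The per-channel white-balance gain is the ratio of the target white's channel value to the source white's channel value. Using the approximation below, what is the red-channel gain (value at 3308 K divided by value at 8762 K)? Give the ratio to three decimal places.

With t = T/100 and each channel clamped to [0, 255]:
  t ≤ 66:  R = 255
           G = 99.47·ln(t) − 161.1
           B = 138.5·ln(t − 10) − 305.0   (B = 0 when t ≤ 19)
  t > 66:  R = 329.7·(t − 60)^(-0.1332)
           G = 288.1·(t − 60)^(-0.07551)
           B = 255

1.203

At 8762 K (t = 87.62):
  R = 329.7·(87.62 − 60)^(-0.1332) = 329.7·27.62^(-0.1332) = 329.7·0.64273 = 211.908.
At 3308 K (t = 33.08):
  R = 255 by definition for t ≤ 66.
Gain = 255.000 / 211.908 = 1.2034 → 1.203.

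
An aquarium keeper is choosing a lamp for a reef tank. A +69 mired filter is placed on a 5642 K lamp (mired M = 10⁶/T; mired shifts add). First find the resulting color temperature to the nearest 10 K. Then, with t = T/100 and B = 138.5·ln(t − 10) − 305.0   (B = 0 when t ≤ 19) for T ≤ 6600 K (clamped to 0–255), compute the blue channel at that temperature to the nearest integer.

169

M_in = 10⁶/5642 = 177.24; M_out = 177.24 + (+69) = 246.24.
T_out = 10⁶/246.24 = 4061.0 K → 4060 K; t = 40.6.
B = 138.5·ln(40.6 − 10) − 305.0 = 138.5·ln 30.6 − 305.0 = 138.5·3.4210 − 305.0 = 168.809.
Rounded: 169.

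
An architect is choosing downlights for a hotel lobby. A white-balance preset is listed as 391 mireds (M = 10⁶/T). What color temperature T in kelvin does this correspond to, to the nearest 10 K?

T = 10⁶ / 391 = 2557.54 K → 2560 K.

2560 K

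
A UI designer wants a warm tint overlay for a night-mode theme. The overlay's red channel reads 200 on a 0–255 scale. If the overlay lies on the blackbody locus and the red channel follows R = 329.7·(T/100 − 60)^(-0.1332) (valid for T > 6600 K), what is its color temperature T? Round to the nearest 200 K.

(t − 60)^(-0.1332) = 200/329.7 = 0.60661.
t − 60 = 0.60661^(1/-0.1332) = 0.60661^(-7.508) = 42.638, so t = 102.638.
T = 100·t = 10264 K → 10200 K to the nearest 200 K.

10200 K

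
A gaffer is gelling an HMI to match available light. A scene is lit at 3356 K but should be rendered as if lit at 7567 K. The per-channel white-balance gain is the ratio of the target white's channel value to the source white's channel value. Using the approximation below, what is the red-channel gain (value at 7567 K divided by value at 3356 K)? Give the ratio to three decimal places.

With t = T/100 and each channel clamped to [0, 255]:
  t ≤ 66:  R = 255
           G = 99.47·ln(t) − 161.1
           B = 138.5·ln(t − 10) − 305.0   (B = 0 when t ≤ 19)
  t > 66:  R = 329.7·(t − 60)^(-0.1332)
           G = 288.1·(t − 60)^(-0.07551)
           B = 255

0.896

At 3356 K (t = 33.56):
  R = 255 by definition for t ≤ 66.
At 7567 K (t = 75.67):
  R = 329.7·(75.67 − 60)^(-0.1332) = 329.7·15.67^(-0.1332) = 329.7·0.69313 = 228.526.
Gain = 228.526 / 255.000 = 0.8962 → 0.896.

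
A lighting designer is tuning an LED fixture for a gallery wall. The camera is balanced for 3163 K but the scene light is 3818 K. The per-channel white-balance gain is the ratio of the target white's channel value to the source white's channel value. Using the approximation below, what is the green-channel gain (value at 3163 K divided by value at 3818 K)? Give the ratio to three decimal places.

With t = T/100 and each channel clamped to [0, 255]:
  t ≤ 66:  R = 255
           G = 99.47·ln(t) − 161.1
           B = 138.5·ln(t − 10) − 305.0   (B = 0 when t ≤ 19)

At 3818 K (t = 38.18):
  G = 99.47·ln 38.18 − 161.1 = 99.47·3.6423 − 161.1 = 201.201.
At 3163 K (t = 31.63):
  G = 99.47·ln 31.63 − 161.1 = 99.47·3.4541 − 161.1 = 182.480.
Gain = 182.480 / 201.201 = 0.9070 → 0.907.

0.907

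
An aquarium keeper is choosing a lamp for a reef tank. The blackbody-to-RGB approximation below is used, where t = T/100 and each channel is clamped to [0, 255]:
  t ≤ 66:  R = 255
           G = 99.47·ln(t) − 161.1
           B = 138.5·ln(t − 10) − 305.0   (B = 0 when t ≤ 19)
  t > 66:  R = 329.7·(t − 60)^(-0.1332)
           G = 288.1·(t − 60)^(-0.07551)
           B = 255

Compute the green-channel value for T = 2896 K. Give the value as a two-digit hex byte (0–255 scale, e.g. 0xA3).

0xAE

t = 2896/100 = 28.96; the t ≤ 66 branch applies.
G = 99.47·ln 28.96 − 161.1 = 99.47·3.3659 − 161.1 = 173.708.
Rounded: 174; in hex, 0xAE.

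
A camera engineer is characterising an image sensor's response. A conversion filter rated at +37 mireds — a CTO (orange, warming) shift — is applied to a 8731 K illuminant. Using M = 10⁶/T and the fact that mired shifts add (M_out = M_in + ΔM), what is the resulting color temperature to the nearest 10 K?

M_in = 10⁶/8731 = 114.53 mireds.
M_out = 114.53 + (+37) = 151.53 mireds.
T_out = 10⁶/151.53 = 6599.2 K → 6600 K.

6600 K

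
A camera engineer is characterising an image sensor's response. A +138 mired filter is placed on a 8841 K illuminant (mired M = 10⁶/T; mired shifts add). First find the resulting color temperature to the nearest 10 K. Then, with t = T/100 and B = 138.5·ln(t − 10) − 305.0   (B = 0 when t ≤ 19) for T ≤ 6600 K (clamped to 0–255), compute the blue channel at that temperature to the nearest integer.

165

M_in = 10⁶/8841 = 113.11; M_out = 113.11 + (+138) = 251.11.
T_out = 10⁶/251.11 = 3982.3 K → 3980 K; t = 39.8.
B = 138.5·ln(39.8 − 10) − 305.0 = 138.5·ln 29.8 − 305.0 = 138.5·3.3945 − 305.0 = 165.139.
Rounded: 165.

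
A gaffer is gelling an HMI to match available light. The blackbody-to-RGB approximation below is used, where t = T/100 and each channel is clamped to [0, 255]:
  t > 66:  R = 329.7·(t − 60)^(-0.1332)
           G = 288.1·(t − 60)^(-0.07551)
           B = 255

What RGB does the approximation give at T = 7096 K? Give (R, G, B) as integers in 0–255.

t = 7096/100 = 70.96; the t > 66 branch applies.
R = 329.7·(70.96 − 60)^(-0.1332) = 329.7·10.96^(-0.1332) = 329.7·0.72694 = 239.671.
G = 288.1·(70.96 − 60)^(-0.07551) = 288.1·10.96^(-0.07551) = 288.1·0.83461 = 240.451.
B = 255 by definition for t > 66.
Rounded: (240, 240, 255).

(240, 240, 255)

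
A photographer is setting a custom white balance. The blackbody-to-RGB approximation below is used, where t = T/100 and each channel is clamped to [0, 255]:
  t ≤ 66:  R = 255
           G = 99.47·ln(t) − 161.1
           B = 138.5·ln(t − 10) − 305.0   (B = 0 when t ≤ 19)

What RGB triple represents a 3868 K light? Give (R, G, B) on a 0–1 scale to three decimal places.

t = 3868/100 = 38.68; the t ≤ 66 branch applies.
R = 255 by definition for t ≤ 66.
G = 99.47·ln 38.68 − 161.1 = 99.47·3.6553 − 161.1 = 202.495.
B = 138.5·ln(38.68 − 10) − 305.0 = 138.5·ln 28.68 − 305.0 = 138.5·3.3562 − 305.0 = 159.834.
Dividing each by 255: (1.0000, 0.7941, 0.6268) → (1.000, 0.794, 0.627).

(1.000, 0.794, 0.627)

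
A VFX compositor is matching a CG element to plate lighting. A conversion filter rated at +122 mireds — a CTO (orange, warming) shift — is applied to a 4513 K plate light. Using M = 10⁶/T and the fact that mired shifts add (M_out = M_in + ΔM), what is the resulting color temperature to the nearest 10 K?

2910 K

M_in = 10⁶/4513 = 221.58 mireds.
M_out = 221.58 + (+122) = 343.58 mireds.
T_out = 10⁶/343.58 = 2910.5 K → 2910 K.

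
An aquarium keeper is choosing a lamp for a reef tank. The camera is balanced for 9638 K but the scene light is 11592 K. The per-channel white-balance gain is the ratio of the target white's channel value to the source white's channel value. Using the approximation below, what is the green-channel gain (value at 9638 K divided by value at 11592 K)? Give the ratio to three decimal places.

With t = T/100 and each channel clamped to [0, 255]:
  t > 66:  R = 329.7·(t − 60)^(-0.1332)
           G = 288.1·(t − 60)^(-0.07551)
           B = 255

1.033

At 11592 K (t = 115.92):
  G = 288.1·(115.92 − 60)^(-0.07551) = 288.1·55.92^(-0.07551) = 288.1·0.73797 = 212.610.
At 9638 K (t = 96.38):
  G = 288.1·(96.38 − 60)^(-0.07551) = 288.1·36.38^(-0.07551) = 288.1·0.76232 = 219.625.
Gain = 219.625 / 212.610 = 1.0330 → 1.033.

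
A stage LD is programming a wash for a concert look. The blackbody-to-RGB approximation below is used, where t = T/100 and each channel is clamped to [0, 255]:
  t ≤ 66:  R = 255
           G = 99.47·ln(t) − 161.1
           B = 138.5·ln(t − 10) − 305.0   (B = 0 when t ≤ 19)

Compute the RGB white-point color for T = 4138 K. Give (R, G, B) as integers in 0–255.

(255, 209, 172)

t = 4138/100 = 41.38; the t ≤ 66 branch applies.
R = 255 by definition for t ≤ 66.
G = 99.47·ln 41.38 − 161.1 = 99.47·3.7228 − 161.1 = 209.207.
B = 138.5·ln(41.38 − 10) − 305.0 = 138.5·ln 31.38 − 305.0 = 138.5·3.4462 − 305.0 = 172.295.
Rounded: (255, 209, 172).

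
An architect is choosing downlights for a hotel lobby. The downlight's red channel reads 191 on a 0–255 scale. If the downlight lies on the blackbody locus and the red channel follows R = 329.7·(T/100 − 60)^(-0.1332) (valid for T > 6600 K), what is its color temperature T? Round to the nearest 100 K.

(t − 60)^(-0.1332) = 191/329.7 = 0.57931.
t − 60 = 0.57931^(1/-0.1332) = 0.57931^(-7.508) = 60.245, so t = 120.245.
T = 100·t = 12025 K → 12000 K to the nearest 100 K.

12000 K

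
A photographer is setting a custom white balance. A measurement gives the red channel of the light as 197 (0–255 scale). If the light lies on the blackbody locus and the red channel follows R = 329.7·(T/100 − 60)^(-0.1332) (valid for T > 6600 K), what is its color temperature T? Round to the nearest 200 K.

10800 K

(t − 60)^(-0.1332) = 197/329.7 = 0.59751.
t − 60 = 0.59751^(1/-0.1332) = 0.59751^(-7.508) = 47.761, so t = 107.761.
T = 100·t = 10776 K → 10800 K to the nearest 200 K.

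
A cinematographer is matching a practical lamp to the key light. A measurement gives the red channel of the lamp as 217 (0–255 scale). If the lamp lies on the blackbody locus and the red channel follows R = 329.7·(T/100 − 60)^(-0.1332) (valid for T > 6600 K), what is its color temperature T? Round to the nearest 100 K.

8300 K

(t − 60)^(-0.1332) = 217/329.7 = 0.65817.
t − 60 = 0.65817^(1/-0.1332) = 0.65817^(-7.508) = 23.110, so t = 83.110.
T = 100·t = 8311 K → 8300 K to the nearest 100 K.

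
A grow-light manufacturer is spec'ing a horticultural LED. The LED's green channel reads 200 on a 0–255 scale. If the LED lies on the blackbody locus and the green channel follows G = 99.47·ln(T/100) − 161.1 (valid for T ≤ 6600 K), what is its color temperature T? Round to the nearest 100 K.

ln t = (200 + 161.1) / 99.47 = 3.6302.
t = e^3.6302 = 37.722.
T = 100·t = 3772 K → 3800 K to the nearest 100 K.

3800 K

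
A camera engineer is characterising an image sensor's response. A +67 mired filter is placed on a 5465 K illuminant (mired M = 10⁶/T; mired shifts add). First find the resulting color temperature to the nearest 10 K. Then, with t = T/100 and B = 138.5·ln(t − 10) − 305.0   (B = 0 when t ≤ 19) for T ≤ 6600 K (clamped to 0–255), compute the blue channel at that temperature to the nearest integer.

M_in = 10⁶/5465 = 182.98; M_out = 182.98 + (+67) = 249.98.
T_out = 10⁶/249.98 = 4000.3 K → 4000 K; t = 40.
B = 138.5·ln(40 − 10) − 305.0 = 138.5·ln 30 − 305.0 = 138.5·3.4012 − 305.0 = 166.066.
Rounded: 166.

166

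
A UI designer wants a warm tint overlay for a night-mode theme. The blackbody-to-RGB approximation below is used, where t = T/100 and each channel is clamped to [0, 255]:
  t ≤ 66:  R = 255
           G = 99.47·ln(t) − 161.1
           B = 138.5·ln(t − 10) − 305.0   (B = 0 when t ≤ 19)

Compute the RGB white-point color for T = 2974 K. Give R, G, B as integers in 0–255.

t = 2974/100 = 29.74; the t ≤ 66 branch applies.
R = 255 by definition for t ≤ 66.
G = 99.47·ln 29.74 − 161.1 = 99.47·3.3925 − 161.1 = 176.351.
B = 138.5·ln(29.74 − 10) − 305.0 = 138.5·ln 19.74 − 305.0 = 138.5·2.9826 − 305.0 = 108.097.
Rounded: (255, 176, 108).

R=255, G=176, B=108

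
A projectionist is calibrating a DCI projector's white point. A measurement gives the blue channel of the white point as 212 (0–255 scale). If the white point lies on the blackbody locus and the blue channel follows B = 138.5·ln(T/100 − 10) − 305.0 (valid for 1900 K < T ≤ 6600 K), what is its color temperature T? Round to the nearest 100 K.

ln(t − 10) = (212 + 305.0) / 138.5 = 3.7329.
t − 10 = e^3.7329 = 41.798, so t = 51.798.
T = 100·t = 5180 K → 5200 K to the nearest 100 K.

5200 K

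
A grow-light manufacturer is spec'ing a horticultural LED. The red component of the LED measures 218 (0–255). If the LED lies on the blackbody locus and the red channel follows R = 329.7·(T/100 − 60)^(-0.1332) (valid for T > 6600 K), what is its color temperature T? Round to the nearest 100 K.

8200 K

(t − 60)^(-0.1332) = 218/329.7 = 0.66121.
t − 60 = 0.66121^(1/-0.1332) = 0.66121^(-7.508) = 22.326, so t = 82.326.
T = 100·t = 8233 K → 8200 K to the nearest 100 K.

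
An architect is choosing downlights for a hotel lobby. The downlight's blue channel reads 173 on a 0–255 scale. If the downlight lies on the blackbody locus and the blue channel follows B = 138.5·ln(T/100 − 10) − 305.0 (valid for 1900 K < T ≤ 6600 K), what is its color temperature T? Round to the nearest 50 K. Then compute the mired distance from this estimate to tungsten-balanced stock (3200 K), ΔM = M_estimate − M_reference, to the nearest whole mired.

-72 mireds

ln(t − 10) = (173 + 305.0) / 138.5 = 3.4513.
t − 10 = e^3.4513 = 31.540, so t = 41.540.
T = 100·t = 4154 K → 4150 K to the nearest 50 K.
M_estimate = 10⁶/4150 = 240.96; M_reference = 10⁶/3200 = 312.50.
ΔM = 240.96 − 312.50 = -71.54 → -72 mireds.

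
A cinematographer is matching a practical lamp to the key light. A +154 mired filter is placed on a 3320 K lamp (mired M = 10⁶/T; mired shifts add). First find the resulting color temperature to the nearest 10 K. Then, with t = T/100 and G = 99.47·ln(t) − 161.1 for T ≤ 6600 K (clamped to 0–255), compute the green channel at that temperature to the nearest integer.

146

M_in = 10⁶/3320 = 301.20; M_out = 301.20 + (+154) = 455.20.
T_out = 10⁶/455.20 = 2196.8 K → 2200 K; t = 22.
G = 99.47·ln 22 − 161.1 = 99.47·3.0910 − 161.1 = 146.366.
Rounded: 146.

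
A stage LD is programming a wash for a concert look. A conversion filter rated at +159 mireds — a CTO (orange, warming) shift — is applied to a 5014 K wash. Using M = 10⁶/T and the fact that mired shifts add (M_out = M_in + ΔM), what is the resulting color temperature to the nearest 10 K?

2790 K

M_in = 10⁶/5014 = 199.44 mireds.
M_out = 199.44 + (+159) = 358.44 mireds.
T_out = 10⁶/358.44 = 2789.9 K → 2790 K.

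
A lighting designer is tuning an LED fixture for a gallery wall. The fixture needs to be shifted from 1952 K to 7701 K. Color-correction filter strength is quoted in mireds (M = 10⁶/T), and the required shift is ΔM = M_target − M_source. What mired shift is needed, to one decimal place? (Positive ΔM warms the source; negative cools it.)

-382.4 mireds

M_source = 10⁶/1952 = 512.295; M_target = 10⁶/7701 = 129.853.
ΔM = 129.853 − 512.295 = -382.442 → -382.4 mireds, a cooling shift.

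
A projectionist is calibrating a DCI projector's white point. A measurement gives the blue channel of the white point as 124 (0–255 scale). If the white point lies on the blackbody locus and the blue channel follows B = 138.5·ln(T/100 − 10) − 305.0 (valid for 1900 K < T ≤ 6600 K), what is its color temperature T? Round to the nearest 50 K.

3200 K

ln(t − 10) = (124 + 305.0) / 138.5 = 3.0975.
t − 10 = e^3.0975 = 22.142, so t = 32.142.
T = 100·t = 3214 K → 3200 K to the nearest 50 K.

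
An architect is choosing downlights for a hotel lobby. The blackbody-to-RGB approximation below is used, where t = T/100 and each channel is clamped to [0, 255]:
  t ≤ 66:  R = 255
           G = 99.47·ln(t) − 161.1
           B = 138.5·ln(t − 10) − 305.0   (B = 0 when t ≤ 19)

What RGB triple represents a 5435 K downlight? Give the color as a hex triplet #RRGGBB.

#FFECDC

t = 5435/100 = 54.35; the t ≤ 66 branch applies.
R = 255 by definition for t ≤ 66.
G = 99.47·ln 54.35 − 161.1 = 99.47·3.9954 − 161.1 = 236.327.
B = 138.5·ln(54.35 − 10) − 305.0 = 138.5·ln 44.35 − 305.0 = 138.5·3.7921 − 305.0 = 220.208.
Rounded: (255, 236, 220).
In hex: #FFECDC.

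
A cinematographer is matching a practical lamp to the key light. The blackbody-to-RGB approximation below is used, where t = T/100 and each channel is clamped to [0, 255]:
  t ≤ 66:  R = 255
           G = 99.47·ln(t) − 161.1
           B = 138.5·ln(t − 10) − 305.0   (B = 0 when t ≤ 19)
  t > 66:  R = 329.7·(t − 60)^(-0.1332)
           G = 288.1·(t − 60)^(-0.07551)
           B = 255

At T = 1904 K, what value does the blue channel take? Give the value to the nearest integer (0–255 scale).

0

t = 1904/100 = 19.04; the t ≤ 66 branch applies.
B = 138.5·ln(19.04 − 10) − 305.0 = 138.5·ln 9.04 − 305.0 = 138.5·2.2017 − 305.0 = -0.070 → clamped to 0.
Rounded: 0.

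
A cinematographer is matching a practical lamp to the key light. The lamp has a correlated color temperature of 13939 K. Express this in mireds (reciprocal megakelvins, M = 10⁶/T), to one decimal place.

M = 10⁶ / 13939 = 71.741 → 71.7 mireds.

71.7 mireds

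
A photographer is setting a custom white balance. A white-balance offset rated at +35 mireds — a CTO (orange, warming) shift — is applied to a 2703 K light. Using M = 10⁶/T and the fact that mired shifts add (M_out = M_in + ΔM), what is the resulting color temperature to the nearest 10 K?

M_in = 10⁶/2703 = 369.96 mireds.
M_out = 369.96 + (+35) = 404.96 mireds.
T_out = 10⁶/404.96 = 2469.4 K → 2470 K.

2470 K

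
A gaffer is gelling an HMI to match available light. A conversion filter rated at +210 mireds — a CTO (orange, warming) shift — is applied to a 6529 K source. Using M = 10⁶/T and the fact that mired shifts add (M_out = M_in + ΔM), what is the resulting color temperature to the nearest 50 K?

M_in = 10⁶/6529 = 153.16 mireds.
M_out = 153.16 + (+210) = 363.16 mireds.
T_out = 10⁶/363.16 = 2753.6 K → 2750 K.

2750 K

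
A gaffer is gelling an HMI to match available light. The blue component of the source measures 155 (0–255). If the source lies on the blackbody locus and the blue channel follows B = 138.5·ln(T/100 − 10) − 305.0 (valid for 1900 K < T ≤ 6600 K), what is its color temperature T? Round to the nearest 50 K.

ln(t − 10) = (155 + 305.0) / 138.5 = 3.3213.
t − 10 = e^3.3213 = 27.696, so t = 37.696.
T = 100·t = 3770 K → 3750 K to the nearest 50 K.

3750 K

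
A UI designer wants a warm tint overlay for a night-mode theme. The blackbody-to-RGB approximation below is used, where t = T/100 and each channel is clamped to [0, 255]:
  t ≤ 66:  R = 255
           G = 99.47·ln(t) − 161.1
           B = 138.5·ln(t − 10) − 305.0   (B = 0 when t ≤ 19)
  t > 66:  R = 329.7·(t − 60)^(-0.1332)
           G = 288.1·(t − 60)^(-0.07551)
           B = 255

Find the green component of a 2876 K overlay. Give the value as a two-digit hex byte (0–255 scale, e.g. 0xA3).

0xAD

t = 2876/100 = 28.76; the t ≤ 66 branch applies.
G = 99.47·ln 28.76 − 161.1 = 99.47·3.3590 − 161.1 = 173.018.
Rounded: 173; in hex, 0xAD.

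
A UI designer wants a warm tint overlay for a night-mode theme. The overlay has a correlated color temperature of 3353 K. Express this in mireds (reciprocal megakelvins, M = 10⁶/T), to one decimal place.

M = 10⁶ / 3353 = 298.240 → 298.2 mireds.

298.2 mireds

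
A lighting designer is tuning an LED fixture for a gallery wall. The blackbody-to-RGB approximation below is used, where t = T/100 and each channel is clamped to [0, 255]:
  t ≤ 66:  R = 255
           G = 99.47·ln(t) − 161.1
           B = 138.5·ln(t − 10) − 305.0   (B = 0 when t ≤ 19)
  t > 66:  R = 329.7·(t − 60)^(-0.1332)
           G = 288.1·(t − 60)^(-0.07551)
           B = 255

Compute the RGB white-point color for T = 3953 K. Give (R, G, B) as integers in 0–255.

t = 3953/100 = 39.53; the t ≤ 66 branch applies.
R = 255 by definition for t ≤ 66.
G = 99.47·ln 39.53 − 161.1 = 99.47·3.6771 − 161.1 = 204.657.
B = 138.5·ln(39.53 − 10) − 305.0 = 138.5·ln 29.53 − 305.0 = 138.5·3.3854 − 305.0 = 163.879.
Rounded: (255, 205, 164).

(255, 205, 164)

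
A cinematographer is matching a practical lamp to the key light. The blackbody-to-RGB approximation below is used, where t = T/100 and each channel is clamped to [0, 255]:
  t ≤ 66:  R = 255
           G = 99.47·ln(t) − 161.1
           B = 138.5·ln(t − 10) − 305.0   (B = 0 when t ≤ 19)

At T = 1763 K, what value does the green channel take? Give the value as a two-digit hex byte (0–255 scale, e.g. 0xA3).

0x7C

t = 1763/100 = 17.63; the t ≤ 66 branch applies.
G = 99.47·ln 17.63 − 161.1 = 99.47·2.8696 − 161.1 = 124.339.
Rounded: 124; in hex, 0x7C.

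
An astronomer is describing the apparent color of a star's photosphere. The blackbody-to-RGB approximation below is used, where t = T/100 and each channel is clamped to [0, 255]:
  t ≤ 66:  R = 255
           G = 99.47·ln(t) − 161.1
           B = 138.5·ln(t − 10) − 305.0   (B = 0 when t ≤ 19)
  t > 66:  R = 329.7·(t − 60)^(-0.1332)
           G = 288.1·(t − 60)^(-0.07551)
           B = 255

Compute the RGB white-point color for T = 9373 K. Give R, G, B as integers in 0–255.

t = 9373/100 = 93.73; the t > 66 branch applies.
R = 329.7·(93.73 − 60)^(-0.1332) = 329.7·33.73^(-0.1332) = 329.7·0.62585 = 206.342.
G = 288.1·(93.73 − 60)^(-0.07551) = 288.1·33.73^(-0.07551) = 288.1·0.76669 = 220.883.
B = 255 by definition for t > 66.
Rounded: (206, 221, 255).

R=206, G=221, B=255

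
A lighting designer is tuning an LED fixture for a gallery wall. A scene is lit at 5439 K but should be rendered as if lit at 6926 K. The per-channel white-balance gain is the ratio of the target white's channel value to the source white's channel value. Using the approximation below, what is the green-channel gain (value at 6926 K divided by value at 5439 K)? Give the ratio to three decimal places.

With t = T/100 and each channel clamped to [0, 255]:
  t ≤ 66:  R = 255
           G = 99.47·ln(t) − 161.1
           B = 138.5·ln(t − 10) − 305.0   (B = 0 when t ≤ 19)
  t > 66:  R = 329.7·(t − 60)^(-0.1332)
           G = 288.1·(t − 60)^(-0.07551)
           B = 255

At 5439 K (t = 54.39):
  G = 99.47·ln 54.39 − 161.1 = 99.47·3.9962 − 161.1 = 236.400.
At 6926 K (t = 69.26):
  G = 288.1·(69.26 − 60)^(-0.07551) = 288.1·9.26^(-0.07551) = 288.1·0.84530 = 243.531.
Gain = 243.531 / 236.400 = 1.0302 → 1.030.

1.030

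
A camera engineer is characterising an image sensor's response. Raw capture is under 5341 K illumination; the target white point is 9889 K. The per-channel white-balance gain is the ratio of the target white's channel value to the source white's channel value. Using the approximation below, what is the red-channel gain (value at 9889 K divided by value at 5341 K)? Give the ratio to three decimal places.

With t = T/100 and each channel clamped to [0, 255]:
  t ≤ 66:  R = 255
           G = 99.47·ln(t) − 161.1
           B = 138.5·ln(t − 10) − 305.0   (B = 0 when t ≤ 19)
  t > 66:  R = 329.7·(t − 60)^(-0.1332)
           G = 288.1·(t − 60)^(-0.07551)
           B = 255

0.794

At 5341 K (t = 53.41):
  R = 255 by definition for t ≤ 66.
At 9889 K (t = 98.89):
  R = 329.7·(98.89 − 60)^(-0.1332) = 329.7·38.89^(-0.1332) = 329.7·0.61409 = 202.466.
Gain = 202.466 / 255.000 = 0.7940 → 0.794.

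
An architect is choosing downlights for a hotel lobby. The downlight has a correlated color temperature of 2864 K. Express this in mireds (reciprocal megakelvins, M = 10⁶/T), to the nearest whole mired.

M = 10⁶ / 2864 = 349.162 → 349 mireds.

349 mireds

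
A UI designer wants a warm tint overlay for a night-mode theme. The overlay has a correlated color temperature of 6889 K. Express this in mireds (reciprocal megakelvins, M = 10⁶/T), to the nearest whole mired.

145 mireds

M = 10⁶ / 6889 = 145.159 → 145 mireds.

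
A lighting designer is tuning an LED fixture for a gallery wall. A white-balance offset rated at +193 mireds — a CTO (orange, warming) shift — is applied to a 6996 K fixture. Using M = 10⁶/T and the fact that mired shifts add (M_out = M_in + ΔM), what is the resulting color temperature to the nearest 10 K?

2980 K

M_in = 10⁶/6996 = 142.94 mireds.
M_out = 142.94 + (+193) = 335.94 mireds.
T_out = 10⁶/335.94 = 2976.7 K → 2980 K.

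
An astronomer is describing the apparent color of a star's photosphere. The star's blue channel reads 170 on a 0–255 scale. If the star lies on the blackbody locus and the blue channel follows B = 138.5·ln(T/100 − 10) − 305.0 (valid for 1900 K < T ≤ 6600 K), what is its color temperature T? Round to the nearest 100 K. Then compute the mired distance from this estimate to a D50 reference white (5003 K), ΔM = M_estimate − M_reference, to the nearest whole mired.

ln(t − 10) = (170 + 305.0) / 138.5 = 3.4296.
t − 10 = e^3.4296 = 30.864, so t = 40.864.
T = 100·t = 4086 K → 4100 K to the nearest 100 K.
M_estimate = 10⁶/4100 = 243.90; M_reference = 10⁶/5003 = 199.88.
ΔM = 243.90 − 199.88 = 44.02 → +44 mireds.

+44 mireds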